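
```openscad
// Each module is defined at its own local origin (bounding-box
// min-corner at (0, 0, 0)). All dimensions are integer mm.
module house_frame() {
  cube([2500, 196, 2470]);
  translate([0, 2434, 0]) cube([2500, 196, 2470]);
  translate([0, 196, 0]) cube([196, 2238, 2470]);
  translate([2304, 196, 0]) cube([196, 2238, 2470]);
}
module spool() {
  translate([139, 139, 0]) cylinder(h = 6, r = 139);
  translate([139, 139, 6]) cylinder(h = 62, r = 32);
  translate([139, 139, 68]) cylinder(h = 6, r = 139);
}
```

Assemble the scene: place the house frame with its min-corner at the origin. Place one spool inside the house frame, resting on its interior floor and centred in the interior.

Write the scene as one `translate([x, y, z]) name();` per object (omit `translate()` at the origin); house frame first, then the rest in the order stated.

house_frame();
translate([1111, 1176, 0]) spool();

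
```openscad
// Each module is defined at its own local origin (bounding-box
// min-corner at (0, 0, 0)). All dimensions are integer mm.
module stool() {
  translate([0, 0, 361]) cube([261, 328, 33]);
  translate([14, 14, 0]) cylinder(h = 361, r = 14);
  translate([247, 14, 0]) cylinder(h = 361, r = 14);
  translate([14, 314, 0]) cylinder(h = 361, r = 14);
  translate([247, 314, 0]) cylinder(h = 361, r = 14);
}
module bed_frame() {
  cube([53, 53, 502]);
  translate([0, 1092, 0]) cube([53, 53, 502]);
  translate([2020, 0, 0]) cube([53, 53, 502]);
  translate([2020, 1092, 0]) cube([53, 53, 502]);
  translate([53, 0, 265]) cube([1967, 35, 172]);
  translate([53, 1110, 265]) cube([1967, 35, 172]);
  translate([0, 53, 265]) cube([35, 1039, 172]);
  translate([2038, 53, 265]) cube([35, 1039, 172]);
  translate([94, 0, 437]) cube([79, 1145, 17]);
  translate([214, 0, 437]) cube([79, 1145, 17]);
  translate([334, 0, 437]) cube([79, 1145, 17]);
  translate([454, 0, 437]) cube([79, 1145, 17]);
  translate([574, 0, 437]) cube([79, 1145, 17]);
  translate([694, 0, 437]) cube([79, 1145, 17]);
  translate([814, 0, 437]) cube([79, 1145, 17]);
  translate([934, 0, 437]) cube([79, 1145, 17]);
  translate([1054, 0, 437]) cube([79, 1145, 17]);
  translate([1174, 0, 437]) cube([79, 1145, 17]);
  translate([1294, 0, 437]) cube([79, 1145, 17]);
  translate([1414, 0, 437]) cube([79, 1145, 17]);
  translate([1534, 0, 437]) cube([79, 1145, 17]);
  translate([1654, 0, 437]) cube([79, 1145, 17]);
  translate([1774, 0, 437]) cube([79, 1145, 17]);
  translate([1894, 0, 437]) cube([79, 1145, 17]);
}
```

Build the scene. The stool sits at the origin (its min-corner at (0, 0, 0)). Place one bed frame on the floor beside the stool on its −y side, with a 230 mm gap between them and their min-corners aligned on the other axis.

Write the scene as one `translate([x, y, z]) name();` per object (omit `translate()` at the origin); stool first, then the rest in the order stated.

stool();
translate([0, -1375, 0]) bed_frame();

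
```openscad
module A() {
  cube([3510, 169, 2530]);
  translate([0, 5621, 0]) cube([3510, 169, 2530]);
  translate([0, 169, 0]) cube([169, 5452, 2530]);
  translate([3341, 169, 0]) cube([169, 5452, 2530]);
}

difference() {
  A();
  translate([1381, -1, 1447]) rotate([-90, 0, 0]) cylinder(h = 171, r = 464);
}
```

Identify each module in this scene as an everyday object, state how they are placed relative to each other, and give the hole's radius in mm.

The subtracted cylinder has r = 464 mm.

A is a house frame. The house frame has a circular hole through its front wall. The hole's radius is 464 mm.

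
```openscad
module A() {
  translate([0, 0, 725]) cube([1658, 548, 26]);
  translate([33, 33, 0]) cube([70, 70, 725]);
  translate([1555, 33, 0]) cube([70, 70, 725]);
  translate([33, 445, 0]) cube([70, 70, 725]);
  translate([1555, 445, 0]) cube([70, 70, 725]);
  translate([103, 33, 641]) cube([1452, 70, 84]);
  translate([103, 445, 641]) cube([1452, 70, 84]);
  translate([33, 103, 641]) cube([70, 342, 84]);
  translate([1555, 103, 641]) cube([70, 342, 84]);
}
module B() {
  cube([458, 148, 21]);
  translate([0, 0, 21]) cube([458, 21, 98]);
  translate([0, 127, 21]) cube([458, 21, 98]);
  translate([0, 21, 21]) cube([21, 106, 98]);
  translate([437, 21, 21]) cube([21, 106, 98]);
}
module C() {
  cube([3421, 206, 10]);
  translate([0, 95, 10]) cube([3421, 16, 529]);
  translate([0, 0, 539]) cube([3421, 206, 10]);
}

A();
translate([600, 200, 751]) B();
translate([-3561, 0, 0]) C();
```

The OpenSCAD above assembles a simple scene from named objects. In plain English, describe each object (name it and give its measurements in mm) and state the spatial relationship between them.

A is a table: top 1658 mm (x) × 548 mm (y), 26 mm thick, upper face at z = 751 mm, on four 70×70 mm square legs, each inset 33 mm from the nearest pair of top edges, running from z = 0 to the bottom of the top. Four apron rails, 70 mm thick and 84 mm tall, run between adjacent legs with their top edges flush with the underside of the top and their outer faces flush with the legs' outer faces.

B is an open storage box with external size 458×148×119 mm and wall thickness 21 mm (the base is also 21 mm thick). The base covers the whole footprint; the four walls stand on the base, with the y-facing walls full-width and the x-facing walls fitting between their inner faces.

C is an I-beam lying along x, 3421 mm long. Overall section height 549 mm. Two flanges 206 mm wide (y) and 10 mm thick, one on the floor and one at the top; a web 16 mm thick runs between them, centred on the flange width.

The open box is on top of the table, centred. The I-beam is on the floor beside the table on its −x side.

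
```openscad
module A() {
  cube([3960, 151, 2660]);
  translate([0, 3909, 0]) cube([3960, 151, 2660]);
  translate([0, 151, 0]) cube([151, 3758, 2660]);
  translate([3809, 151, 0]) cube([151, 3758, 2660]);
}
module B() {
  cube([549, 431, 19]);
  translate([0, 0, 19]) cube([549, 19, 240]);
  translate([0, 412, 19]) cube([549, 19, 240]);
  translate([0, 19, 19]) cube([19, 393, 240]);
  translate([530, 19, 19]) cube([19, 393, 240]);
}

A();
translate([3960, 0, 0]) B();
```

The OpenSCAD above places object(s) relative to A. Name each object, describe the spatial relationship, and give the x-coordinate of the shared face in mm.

A is a house frame. B is an open box. The open box is against the house frame's +x side, with their −y faces flush. The x-coordinate of the shared face is 3960 mm.

The house frame's +x face and the open box's −x face are both at x = 3960 mm.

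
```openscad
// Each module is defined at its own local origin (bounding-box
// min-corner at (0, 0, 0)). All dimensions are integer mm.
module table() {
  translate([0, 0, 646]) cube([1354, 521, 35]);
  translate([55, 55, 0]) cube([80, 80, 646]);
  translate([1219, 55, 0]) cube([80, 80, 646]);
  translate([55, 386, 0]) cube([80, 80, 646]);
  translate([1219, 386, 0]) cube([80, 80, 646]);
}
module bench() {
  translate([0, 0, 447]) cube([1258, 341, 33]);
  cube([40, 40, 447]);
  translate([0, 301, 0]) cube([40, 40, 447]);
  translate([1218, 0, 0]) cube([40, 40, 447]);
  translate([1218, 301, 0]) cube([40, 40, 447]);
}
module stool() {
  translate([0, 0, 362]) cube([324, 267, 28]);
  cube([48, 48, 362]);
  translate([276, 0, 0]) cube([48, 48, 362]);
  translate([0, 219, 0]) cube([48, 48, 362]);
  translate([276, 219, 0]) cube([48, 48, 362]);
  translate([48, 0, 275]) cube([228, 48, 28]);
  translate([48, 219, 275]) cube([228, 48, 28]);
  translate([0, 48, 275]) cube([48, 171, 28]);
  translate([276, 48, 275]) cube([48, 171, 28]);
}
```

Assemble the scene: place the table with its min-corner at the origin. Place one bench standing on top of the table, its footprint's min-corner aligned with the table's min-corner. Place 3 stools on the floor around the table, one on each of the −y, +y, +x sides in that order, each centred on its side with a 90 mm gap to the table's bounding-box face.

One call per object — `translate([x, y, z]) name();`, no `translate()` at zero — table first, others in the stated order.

table();
translate([0, 0, 681]) bench();
translate([515, -357, 0]) stool();
translate([515, 611, 0]) stool();
translate([1444, 127, 0]) stool();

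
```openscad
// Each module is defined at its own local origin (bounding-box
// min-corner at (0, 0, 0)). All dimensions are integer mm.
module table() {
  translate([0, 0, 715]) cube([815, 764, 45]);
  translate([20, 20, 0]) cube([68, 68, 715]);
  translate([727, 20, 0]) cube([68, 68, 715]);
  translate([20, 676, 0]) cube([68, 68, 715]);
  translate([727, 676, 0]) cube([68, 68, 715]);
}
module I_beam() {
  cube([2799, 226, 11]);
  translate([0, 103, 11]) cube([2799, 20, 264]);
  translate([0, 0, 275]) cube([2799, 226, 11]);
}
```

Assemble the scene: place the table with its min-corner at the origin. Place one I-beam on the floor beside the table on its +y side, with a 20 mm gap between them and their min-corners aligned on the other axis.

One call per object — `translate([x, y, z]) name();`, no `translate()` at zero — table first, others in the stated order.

table();
translate([0, 784, 0]) I_beam();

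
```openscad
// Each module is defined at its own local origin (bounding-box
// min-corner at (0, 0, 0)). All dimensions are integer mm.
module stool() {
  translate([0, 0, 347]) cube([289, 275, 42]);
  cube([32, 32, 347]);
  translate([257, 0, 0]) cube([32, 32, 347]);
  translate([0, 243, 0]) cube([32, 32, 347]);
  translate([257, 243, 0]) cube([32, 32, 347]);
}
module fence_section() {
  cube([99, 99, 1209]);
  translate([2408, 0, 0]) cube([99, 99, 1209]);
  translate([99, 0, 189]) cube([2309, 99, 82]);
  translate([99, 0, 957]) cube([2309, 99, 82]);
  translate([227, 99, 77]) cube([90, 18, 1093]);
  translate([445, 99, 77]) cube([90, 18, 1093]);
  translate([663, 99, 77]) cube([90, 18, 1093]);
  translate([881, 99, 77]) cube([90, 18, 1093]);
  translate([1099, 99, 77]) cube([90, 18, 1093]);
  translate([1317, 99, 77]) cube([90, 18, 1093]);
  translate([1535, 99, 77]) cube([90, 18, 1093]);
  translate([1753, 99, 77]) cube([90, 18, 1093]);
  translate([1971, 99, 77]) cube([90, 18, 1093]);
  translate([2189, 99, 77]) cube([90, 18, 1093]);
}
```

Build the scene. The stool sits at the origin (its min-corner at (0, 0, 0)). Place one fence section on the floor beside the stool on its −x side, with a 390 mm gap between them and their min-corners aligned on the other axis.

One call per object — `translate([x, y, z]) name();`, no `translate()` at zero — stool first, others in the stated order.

stool();
translate([-2897, 0, 0]) fence_section();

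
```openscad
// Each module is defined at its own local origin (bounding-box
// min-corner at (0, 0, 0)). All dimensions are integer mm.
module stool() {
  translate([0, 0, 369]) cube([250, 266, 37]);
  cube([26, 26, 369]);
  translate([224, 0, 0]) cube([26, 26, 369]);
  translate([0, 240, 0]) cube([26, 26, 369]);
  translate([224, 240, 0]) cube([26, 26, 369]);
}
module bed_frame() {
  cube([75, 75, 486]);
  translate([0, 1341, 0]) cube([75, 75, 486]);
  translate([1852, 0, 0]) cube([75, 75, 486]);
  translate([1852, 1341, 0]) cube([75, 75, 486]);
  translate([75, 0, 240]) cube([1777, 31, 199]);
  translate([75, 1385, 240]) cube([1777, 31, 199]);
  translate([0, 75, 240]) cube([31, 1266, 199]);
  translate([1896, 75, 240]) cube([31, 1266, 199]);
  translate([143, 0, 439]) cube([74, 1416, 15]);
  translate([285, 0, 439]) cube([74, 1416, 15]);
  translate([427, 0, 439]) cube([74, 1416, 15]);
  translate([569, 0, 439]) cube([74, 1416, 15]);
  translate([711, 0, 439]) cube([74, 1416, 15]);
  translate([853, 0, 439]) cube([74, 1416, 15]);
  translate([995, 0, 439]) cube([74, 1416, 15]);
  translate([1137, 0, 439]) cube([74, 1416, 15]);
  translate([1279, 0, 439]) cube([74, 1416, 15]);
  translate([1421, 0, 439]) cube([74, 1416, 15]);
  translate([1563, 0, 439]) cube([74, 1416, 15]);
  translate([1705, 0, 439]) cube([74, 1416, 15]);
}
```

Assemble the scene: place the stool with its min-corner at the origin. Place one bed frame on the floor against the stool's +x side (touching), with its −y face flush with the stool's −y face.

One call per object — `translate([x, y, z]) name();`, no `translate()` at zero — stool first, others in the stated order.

stool();
translate([250, 0, 0]) bed_frame();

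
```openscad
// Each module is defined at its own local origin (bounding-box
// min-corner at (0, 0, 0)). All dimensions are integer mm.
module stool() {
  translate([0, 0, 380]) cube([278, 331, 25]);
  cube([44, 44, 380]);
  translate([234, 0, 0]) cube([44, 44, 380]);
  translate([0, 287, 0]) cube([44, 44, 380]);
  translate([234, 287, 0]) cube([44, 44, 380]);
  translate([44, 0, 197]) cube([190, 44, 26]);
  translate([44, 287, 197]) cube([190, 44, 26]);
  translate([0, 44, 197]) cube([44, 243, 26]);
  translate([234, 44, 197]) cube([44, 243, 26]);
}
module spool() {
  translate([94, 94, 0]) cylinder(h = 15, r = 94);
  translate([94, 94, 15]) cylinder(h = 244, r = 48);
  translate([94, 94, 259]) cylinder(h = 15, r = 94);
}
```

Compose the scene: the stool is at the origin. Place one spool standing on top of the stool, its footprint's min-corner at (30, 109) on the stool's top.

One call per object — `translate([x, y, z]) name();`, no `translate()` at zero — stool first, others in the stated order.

stool();
translate([30, 109, 405]) spool();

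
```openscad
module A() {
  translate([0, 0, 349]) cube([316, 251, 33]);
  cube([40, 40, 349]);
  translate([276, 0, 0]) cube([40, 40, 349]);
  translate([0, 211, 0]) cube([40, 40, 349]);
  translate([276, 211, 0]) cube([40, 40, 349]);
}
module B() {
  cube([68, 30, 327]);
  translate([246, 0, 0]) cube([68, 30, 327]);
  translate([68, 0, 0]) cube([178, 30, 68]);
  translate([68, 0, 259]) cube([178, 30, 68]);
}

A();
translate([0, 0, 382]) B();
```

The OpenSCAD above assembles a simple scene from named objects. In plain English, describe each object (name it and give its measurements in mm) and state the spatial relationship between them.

A is a simple wooden stool: a rectangular seat 316 mm (x) by 251 mm (y), 33 mm thick, top face at z = 382 mm, on four square legs, each 40×40 mm in cross-section. The legs rest on z = 0, each flush with a corner of the seat.

B is a rectangular picture frame lying in the x–z plane (depth along y). The opening is 178 mm wide (x) by 191 mm tall (z), surrounded by a border 68 mm wide on all four sides. The frame is 30 mm deep and is made of two full-height vertical stiles with two horizontal rails fitted between them.

The picture frame is on top of the stool.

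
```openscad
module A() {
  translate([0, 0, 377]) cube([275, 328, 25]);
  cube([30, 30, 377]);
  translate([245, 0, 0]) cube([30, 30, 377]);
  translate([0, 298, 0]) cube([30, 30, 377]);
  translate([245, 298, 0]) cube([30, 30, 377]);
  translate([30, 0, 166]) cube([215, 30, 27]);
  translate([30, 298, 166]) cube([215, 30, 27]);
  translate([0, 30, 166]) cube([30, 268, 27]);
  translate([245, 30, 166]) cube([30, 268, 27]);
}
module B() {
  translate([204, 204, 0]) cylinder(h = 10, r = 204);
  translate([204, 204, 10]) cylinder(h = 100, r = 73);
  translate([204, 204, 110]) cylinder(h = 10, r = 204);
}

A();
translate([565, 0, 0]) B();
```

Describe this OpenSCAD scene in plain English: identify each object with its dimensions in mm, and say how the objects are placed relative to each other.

A is a four-legged stool. The seat is a 275×328×25 mm slab whose top surface is at z = 402 mm; four square legs, each 30×30 mm in cross-section, run from the floor (z = 0) to the underside of the seat, each flush with a corner of the seat. Four stretchers, 30 mm wide and 27 mm tall, connect adjacent legs with their undersides at z = 166 mm, each running between the inner faces of the legs it joins and aligned with the legs' outer faces on the other axis.

B is a spool: two coaxial disc flanges of radius 204 mm and thickness 10 mm, joined by a core cylinder of radius 73 mm and height 100 mm. The lower flange rests on z = 0 and the three cylinders share a vertical axis.

The spool is on the floor beside the stool on its +x side.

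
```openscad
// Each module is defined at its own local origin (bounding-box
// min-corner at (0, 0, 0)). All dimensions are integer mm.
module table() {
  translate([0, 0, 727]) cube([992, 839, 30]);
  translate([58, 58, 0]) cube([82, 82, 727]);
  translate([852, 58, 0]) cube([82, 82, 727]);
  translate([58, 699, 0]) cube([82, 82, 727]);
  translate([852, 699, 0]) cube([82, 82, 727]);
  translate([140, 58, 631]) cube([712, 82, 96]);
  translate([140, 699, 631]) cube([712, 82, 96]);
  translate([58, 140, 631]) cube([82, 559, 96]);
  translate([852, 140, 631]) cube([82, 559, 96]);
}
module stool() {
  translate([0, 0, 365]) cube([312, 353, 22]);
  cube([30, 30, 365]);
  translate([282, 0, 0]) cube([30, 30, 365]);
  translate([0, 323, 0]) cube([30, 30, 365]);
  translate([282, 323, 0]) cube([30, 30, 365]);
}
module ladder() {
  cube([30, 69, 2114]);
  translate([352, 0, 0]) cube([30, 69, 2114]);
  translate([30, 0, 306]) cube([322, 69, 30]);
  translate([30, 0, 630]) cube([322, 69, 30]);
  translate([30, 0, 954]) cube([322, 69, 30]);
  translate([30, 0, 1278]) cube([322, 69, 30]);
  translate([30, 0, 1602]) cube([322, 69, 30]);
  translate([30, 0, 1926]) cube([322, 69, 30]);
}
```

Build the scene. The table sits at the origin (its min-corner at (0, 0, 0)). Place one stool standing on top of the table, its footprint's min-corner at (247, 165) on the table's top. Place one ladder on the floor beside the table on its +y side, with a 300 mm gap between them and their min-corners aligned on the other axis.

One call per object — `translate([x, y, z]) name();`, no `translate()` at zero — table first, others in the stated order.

table();
translate([247, 165, 757]) stool();
translate([0, 1139, 0]) ladder();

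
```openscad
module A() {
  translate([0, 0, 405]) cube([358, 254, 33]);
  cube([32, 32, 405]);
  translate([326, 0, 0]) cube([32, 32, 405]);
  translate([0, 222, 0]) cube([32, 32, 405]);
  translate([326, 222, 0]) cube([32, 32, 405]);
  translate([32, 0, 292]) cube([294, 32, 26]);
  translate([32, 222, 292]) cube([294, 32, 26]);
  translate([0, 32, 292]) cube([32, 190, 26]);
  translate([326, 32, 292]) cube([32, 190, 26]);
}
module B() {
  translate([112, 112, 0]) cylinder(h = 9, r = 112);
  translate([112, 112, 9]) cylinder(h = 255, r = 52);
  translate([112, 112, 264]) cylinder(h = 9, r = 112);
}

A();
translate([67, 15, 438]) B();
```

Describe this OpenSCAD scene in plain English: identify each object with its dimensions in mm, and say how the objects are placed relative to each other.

A is a four-legged stool. The seat is a 358×254×33 mm slab whose top surface is at z = 438 mm; four square legs, each 32×32 mm in cross-section, run from the floor (z = 0) to the underside of the seat, each flush with a corner of the seat. Four stretchers, 32 mm wide and 26 mm tall, connect adjacent legs with their undersides at z = 292 mm, each running between the inner faces of the legs it joins and aligned with the legs' outer faces on the other axis.

B is a spool: two coaxial disc flanges of radius 112 mm and thickness 9 mm, joined by a core cylinder of radius 52 mm and height 255 mm. The lower flange rests on z = 0 and the three cylinders share a vertical axis.

The spool is on top of the stool, centred.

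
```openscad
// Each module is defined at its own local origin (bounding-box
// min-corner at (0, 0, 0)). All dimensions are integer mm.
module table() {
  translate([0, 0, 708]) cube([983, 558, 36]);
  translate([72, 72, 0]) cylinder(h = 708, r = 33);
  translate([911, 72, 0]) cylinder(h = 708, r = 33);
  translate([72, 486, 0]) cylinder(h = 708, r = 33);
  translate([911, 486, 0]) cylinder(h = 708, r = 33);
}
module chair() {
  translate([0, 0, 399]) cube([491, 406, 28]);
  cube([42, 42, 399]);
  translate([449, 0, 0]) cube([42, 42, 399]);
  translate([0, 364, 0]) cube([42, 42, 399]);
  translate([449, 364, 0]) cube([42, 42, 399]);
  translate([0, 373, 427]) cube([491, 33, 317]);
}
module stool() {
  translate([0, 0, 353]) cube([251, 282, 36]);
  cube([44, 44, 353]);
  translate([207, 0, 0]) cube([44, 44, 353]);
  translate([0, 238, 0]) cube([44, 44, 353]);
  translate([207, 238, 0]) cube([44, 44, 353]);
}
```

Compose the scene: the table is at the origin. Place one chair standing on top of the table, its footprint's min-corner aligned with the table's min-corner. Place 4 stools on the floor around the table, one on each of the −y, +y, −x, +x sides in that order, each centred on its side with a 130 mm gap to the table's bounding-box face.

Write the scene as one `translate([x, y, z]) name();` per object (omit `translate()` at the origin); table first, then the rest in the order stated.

table();
translate([0, 0, 744]) chair();
translate([366, -412, 0]) stool();
translate([366, 688, 0]) stool();
translate([-381, 138, 0]) stool();
translate([1113, 138, 0]) stool();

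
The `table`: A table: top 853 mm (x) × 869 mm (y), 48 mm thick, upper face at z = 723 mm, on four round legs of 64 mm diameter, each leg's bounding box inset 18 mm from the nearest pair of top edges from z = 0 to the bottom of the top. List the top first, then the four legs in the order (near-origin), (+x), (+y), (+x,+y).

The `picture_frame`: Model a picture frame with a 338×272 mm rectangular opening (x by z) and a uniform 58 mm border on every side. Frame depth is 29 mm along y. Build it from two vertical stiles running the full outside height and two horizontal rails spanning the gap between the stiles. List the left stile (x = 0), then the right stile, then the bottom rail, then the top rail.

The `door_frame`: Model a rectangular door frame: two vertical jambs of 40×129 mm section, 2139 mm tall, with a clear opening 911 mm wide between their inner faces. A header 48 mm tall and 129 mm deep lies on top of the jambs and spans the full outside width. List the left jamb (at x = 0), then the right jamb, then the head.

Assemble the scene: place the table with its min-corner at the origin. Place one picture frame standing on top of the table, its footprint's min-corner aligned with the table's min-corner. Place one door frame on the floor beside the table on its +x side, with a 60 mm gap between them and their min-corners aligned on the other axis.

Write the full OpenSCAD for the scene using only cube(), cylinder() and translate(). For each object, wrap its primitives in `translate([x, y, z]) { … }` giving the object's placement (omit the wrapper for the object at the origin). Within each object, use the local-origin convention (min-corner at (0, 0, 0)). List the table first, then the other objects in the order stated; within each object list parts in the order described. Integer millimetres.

translate([0, 0, 675]) cube([853, 869, 48]);
translate([50, 50, 0]) cylinder(h = 675, r = 32);
translate([803, 50, 0]) cylinder(h = 675, r = 32);
translate([50, 819, 0]) cylinder(h = 675, r = 32);
translate([803, 819, 0]) cylinder(h = 675, r = 32);
translate([0, 0, 723]) {
  cube([58, 29, 388]);
  translate([396, 0, 0]) cube([58, 29, 388]);
  translate([58, 0, 0]) cube([338, 29, 58]);
  translate([58, 0, 330]) cube([338, 29, 58]);
}
translate([913, 0, 0]) {
  cube([40, 129, 2139]);
  translate([951, 0, 0]) cube([40, 129, 2139]);
  translate([0, 0, 2139]) cube([991, 129, 48]);
}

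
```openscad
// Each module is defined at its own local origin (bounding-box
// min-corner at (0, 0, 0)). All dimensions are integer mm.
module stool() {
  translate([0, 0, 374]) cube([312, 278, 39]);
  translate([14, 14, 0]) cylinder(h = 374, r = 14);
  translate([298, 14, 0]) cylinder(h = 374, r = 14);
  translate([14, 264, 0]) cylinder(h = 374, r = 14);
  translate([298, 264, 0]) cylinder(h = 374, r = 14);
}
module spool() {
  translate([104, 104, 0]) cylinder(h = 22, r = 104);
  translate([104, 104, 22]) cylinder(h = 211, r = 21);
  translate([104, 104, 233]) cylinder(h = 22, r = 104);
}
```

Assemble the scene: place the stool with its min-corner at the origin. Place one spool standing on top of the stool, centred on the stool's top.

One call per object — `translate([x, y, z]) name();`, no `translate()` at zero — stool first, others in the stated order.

stool();
translate([52, 35, 413]) spool();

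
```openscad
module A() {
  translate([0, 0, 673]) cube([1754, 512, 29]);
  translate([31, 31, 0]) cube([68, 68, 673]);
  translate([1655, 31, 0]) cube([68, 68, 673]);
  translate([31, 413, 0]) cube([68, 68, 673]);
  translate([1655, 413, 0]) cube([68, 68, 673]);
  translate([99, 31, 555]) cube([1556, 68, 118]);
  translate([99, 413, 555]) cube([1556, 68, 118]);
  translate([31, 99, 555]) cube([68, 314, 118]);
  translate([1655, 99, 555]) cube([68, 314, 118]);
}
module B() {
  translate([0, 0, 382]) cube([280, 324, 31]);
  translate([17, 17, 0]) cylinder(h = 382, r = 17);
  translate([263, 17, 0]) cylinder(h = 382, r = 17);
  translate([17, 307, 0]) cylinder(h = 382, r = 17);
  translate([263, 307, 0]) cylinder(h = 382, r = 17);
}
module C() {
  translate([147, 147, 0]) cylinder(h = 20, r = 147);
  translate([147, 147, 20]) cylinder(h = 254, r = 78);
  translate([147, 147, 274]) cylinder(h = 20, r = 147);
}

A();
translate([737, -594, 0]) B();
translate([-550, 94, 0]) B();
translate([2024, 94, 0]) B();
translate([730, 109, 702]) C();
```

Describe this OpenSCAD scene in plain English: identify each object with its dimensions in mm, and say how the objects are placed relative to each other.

A is a table with a 1754×512 mm rectangular top, 29 mm thick, top surface at z = 702 mm, supported by four 68×68 mm square legs, each inset 31 mm from the nearest pair of top edges, running from the floor. Four apron rails, 68 mm thick and 118 mm tall, run between adjacent legs with their top edges flush with the underside of the top and their outer faces flush with the legs' outer faces.

B is a simple wooden stool: a rectangular seat 280 mm (x) by 324 mm (y), 31 mm thick, top face at z = 413 mm, on four round legs, each 34 mm in diameter. The legs rest on z = 0, each leg's axis is inset half a diameter from the nearest pair of seat edges (so the leg's bounding box is flush with the corner).

C is a spool: two coaxial disc flanges of radius 147 mm and thickness 20 mm, joined by a core cylinder of radius 78 mm and height 254 mm. The lower flange rests on z = 0 and the three cylinders share a vertical axis.

Three stools sit around the table at the −y, −x, +x sides. The spool is on top of the table, centred.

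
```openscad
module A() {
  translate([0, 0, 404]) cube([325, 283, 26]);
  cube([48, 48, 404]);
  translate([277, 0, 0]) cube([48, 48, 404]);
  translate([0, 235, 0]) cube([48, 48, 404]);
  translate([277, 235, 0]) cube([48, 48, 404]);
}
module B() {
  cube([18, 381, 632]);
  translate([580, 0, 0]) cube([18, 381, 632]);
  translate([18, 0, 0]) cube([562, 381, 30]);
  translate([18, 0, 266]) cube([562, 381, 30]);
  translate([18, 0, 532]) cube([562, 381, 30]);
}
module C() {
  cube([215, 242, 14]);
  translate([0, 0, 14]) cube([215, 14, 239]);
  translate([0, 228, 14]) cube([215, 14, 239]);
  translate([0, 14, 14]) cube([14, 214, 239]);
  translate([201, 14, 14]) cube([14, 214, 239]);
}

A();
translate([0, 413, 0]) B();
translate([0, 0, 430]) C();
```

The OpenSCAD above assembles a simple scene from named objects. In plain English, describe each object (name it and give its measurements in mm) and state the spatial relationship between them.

A is a simple wooden stool: a rectangular seat 325 mm (x) by 283 mm (y), 26 mm thick, top face at z = 430 mm, on four square legs, each 48×48 mm in cross-section. The legs rest on z = 0, each flush with a corner of the seat.

B is an open bookshelf. Two side panels, each 18 mm thick, 381 mm deep and 632 mm tall, stand 598 mm apart (outside-to-outside). Between them sit 3 shelves, each 30 mm thick and 381 mm deep, spanning the full gap between the sides. The bottom shelf rests on the floor (its underside at z = 0) and the clear gap between one shelf's top and the next shelf's underside is 236 mm.

C is an open storage box with external size 215×242×253 mm and wall thickness 14 mm (the base is also 14 mm thick). The base covers the whole footprint; the four walls stand on the base, with the y-facing walls full-width and the x-facing walls fitting between their inner faces.

The bookshelf is on the floor beside the stool on its +y side. The open box is on top of the stool.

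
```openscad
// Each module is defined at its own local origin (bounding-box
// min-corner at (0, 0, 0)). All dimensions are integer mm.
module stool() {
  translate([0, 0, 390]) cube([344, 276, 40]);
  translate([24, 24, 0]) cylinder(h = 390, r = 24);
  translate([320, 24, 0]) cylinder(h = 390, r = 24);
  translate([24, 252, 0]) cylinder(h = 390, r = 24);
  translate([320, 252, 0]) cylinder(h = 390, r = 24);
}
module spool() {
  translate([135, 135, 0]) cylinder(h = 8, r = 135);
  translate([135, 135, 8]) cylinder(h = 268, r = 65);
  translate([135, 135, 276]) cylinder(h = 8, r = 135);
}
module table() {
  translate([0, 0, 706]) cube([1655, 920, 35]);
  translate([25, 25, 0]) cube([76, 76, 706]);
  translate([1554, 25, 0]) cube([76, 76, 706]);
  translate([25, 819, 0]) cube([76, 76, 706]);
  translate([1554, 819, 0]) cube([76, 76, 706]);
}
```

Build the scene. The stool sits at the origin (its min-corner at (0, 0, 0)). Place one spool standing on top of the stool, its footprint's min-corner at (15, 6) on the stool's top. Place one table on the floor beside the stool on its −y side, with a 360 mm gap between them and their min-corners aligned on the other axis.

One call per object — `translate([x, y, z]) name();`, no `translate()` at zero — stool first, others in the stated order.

stool();
translate([15, 6, 430]) spool();
translate([0, -1280, 0]) table();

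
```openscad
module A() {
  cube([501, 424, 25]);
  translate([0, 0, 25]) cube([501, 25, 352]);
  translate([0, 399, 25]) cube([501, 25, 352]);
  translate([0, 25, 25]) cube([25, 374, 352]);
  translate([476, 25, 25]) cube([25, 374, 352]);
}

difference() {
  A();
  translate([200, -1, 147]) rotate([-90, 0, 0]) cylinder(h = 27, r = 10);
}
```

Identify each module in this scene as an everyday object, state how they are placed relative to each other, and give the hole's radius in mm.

A is an open box. The open box has a circular hole through its front wall. The hole's radius is 10 mm.

The subtracted cylinder has r = 10 mm.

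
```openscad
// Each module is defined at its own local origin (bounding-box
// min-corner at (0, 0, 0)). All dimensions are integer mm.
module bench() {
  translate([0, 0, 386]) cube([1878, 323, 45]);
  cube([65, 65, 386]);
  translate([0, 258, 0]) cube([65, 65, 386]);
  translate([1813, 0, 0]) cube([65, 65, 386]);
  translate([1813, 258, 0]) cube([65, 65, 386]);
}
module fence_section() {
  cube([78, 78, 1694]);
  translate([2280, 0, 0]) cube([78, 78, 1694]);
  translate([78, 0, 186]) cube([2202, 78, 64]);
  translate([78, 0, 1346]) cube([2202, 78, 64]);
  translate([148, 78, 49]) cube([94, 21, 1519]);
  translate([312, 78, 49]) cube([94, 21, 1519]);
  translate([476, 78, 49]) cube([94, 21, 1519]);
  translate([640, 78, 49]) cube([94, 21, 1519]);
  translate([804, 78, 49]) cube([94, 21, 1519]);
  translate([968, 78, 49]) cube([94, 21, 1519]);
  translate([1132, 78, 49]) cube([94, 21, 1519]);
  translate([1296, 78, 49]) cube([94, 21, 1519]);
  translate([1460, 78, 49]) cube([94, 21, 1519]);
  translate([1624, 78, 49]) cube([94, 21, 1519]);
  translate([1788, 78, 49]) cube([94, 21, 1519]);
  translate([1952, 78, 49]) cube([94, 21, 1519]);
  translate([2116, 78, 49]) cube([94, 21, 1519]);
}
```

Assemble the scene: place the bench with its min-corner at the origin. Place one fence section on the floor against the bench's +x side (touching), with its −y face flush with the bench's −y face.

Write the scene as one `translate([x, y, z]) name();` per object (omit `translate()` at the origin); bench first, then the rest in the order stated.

bench();
translate([1878, 0, 0]) fence_section();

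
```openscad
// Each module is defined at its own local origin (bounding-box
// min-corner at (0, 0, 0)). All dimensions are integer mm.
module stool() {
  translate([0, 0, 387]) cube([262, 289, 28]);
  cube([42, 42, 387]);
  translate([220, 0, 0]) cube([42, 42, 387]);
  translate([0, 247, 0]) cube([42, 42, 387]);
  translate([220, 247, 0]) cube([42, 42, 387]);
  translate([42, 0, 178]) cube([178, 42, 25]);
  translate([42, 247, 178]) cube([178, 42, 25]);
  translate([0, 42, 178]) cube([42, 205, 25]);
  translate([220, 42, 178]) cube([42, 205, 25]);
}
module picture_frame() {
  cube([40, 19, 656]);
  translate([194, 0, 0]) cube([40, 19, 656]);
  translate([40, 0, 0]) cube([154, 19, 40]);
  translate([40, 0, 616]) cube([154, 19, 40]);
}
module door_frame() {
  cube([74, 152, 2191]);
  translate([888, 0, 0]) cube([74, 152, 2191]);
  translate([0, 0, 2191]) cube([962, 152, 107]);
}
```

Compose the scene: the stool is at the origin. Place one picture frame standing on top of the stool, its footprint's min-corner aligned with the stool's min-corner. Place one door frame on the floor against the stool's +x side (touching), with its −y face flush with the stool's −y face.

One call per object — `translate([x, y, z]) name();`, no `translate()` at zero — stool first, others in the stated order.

stool();
translate([0, 0, 415]) picture_frame();
translate([262, 0, 0]) door_frame();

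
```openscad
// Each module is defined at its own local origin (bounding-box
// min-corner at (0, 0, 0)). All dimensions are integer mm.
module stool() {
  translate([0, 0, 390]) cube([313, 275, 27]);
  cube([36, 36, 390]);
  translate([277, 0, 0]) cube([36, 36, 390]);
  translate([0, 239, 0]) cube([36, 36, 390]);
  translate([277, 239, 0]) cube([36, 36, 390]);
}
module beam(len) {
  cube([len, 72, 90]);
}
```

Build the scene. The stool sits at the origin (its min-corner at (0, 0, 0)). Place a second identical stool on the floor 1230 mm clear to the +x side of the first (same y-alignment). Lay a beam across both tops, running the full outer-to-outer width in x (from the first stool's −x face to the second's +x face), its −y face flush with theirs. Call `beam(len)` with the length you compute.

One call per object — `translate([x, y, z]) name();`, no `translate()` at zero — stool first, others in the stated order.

stool();
translate([1543, 0, 0]) stool();
translate([0, 0, 417]) beam(1856);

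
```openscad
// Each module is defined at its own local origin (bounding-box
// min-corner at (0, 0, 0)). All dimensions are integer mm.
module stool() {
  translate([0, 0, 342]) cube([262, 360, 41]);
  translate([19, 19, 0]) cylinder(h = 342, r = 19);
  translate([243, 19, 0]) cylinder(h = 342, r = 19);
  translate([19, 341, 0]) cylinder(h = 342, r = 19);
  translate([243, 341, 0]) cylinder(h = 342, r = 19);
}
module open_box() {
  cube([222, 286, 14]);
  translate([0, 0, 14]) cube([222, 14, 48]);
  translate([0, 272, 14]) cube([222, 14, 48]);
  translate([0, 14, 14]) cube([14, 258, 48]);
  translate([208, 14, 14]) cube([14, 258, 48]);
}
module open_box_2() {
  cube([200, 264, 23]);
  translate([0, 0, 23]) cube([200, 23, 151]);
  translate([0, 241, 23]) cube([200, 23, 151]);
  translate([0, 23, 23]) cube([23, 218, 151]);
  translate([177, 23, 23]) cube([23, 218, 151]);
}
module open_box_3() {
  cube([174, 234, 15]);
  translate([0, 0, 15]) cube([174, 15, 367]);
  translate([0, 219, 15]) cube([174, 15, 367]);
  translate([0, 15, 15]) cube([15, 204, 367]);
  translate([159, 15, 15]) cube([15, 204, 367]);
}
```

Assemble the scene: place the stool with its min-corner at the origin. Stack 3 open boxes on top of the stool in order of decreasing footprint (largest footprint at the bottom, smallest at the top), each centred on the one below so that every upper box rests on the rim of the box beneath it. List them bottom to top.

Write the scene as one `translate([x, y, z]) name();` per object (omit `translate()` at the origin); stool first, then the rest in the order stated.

stool();
translate([20, 37, 383]) open_box();
translate([31, 48, 445]) open_box_2();
translate([44, 63, 619]) open_box_3();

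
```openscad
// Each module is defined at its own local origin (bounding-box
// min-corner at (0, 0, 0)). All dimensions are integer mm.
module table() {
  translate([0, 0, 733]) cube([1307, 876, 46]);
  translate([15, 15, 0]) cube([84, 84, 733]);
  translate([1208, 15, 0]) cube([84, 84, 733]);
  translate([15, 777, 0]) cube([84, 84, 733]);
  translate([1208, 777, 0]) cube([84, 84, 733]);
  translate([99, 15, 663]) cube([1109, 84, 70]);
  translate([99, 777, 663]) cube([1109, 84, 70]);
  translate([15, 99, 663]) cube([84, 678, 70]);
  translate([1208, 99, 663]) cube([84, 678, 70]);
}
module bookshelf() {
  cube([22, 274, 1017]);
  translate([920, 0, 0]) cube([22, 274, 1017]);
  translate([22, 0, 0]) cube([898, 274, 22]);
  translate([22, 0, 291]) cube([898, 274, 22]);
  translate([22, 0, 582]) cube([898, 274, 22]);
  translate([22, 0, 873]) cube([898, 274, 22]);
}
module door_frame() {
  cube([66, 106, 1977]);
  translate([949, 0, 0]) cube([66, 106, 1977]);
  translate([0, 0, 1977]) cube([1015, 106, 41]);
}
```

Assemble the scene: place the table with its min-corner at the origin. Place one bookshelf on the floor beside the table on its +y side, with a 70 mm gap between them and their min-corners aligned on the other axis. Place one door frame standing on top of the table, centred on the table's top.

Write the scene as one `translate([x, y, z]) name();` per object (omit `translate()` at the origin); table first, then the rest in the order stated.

table();
translate([0, 946, 0]) bookshelf();
translate([146, 385, 779]) door_frame();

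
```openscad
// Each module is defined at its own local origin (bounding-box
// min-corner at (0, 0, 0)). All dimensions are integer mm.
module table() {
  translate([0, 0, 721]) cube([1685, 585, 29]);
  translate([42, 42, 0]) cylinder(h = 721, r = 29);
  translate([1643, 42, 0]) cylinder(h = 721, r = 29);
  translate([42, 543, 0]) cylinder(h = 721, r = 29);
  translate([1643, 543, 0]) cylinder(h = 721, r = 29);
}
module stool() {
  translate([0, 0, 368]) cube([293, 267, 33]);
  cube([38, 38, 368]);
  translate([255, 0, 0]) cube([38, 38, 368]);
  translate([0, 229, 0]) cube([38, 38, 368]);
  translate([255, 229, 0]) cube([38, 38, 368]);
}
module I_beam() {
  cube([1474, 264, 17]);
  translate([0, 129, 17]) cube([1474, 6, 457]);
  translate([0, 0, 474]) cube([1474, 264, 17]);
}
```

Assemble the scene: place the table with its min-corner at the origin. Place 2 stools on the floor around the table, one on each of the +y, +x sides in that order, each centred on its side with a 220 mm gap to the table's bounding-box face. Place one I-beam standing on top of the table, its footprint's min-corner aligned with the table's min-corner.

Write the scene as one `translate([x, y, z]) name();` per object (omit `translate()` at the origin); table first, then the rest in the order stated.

table();
translate([696, 805, 0]) stool();
translate([1905, 159, 0]) stool();
translate([0, 0, 750]) I_beam();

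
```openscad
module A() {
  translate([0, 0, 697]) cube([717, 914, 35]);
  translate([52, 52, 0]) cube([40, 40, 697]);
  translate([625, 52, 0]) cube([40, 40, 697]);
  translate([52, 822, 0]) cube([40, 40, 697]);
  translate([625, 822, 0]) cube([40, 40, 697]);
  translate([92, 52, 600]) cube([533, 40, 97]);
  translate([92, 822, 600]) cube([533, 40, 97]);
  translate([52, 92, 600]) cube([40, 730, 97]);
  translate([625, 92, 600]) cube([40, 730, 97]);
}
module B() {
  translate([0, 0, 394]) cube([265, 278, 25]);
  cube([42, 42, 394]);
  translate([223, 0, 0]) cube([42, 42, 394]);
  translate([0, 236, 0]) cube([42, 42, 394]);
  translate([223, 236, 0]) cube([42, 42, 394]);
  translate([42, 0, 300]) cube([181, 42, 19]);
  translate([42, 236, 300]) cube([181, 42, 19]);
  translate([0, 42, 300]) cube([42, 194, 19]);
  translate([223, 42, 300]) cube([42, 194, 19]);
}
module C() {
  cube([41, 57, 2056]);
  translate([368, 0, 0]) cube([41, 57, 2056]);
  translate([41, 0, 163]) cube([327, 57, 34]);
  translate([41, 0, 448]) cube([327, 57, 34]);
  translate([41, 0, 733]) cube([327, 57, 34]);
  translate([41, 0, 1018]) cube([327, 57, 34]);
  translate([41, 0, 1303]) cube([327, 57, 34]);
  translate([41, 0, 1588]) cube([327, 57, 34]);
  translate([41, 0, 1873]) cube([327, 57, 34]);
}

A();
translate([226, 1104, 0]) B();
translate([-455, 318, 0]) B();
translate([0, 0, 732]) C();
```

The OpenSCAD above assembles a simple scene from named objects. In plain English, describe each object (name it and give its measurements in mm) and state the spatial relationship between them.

A is a table: top 717 mm (x) × 914 mm (y), 35 mm thick, upper face at z = 732 mm, on four 40×40 mm square legs, each inset 52 mm from the nearest pair of top edges, running from z = 0 to the bottom of the top. Four apron rails, 40 mm thick and 97 mm tall, run between adjacent legs with their top edges flush with the underside of the top and their outer faces flush with the legs' outer faces.

B is a simple wooden stool: a rectangular seat 265 mm (x) by 278 mm (y), 25 mm thick, top face at z = 419 mm, on four square legs, each 42×42 mm in cross-section. The legs rest on z = 0, each flush with a corner of the seat. Four stretchers, 42 mm wide and 19 mm tall, connect adjacent legs with their undersides at z = 300 mm, each running between the inner faces of the legs it joins and aligned with the legs' outer faces on the other axis.

C is a straight ladder. Two 41×57 mm vertical rails, 2056 mm tall, stand 409 mm apart (outside-to-outside) with their front faces coplanar on the −y side. 7 rungs, each 57 mm deep and 34 mm tall, span between the inner faces of the rails, front faces flush with the rails. The lowest rung's underside is at z = 163 mm and rungs are spaced 285 mm apart (underside to underside).

Two stools sit around the table at the +y, −x sides. The ladder is on top of the table.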